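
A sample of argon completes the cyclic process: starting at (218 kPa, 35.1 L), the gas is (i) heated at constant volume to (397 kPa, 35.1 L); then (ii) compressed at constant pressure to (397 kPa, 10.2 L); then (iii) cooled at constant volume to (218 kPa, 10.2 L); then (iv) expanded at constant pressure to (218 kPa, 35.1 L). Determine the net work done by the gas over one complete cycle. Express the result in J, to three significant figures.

W_net ≈ -4460 J

Constant-volume legs do no work.
W(ii) = (397)(10.2 − 35.1) = -9885 J; W(iv) = (218)(35.1 − 10.2) = 5428 J.
W_net = -9885 + 5428 = -4457 J (the counter-clockwise enclosed area).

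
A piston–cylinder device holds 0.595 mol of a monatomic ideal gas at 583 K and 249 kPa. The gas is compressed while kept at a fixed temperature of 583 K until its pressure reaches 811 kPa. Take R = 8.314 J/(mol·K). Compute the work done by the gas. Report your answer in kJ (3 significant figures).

Isothermal process: W = nRT ln(V₂/V₁) = nRT ln(P₁/P₂).
W = (0.595)(8.314)(583) × ln(249/811)
  = 2884 × ln(0.307) = 2884 × -1.181
W_by_gas = -3405 J.

W ≈ -3.41 kJ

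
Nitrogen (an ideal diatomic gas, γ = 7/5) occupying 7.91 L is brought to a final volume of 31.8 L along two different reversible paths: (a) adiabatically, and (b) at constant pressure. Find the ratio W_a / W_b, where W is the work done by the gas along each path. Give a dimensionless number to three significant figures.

W_a / W_b ≈ 0.353

Path (a) adiabatic: W = P₁V₁(1 − (V₁/V₂)^(γ−1))/(γ−1) → W_a/(P₁V₁) = 1.067.
Path (b) isobaric: W = P₁(V₂ − V₁) → W_b/(P₁V₁) = 3.02.
W_a / W_b = 1.067 / 3.02 = 0.3533.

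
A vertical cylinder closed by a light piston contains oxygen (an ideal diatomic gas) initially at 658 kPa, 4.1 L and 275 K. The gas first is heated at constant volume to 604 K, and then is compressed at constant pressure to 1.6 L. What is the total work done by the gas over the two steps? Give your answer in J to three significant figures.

W_total ≈ -3610 J

Step 1 (isochoric): W = 0 (constant volume).
After step 1: P = 1445 kPa (V unchanged).
Step 2 (isobaric): W = PΔV = (1445 kPa)(1.6 − 4.1 L) = -3613 J.
W_total = 0 − 3613 = -3613 J.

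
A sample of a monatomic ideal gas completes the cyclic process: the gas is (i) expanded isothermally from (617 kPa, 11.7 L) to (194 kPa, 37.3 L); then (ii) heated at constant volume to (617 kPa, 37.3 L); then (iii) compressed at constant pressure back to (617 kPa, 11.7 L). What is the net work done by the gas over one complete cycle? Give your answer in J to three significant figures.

Leg (i): W = PᵢVᵢ ln(V_f/Vᵢ) = (7219) ln(37.3/11.7) = 8370 J.
Leg (ii): W = 0.
Leg (iii): W = PΔV = (617)(11.7 − 37.3) = -15795 J.
W_net = 8370 − 15795 = -7426 J.

W_net ≈ -7430 J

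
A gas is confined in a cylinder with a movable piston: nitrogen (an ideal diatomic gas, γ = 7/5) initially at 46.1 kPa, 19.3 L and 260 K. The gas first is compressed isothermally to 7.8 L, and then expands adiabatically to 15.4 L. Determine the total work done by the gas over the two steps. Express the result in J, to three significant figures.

W_total ≈ -276 J

Step 1 (isothermal): W = P₁V₁ ln(V₂/V₁) = (889.7) ln(7.8/19.3) = -806.1 J.
After step 1: P = 114.1 kPa, V = 7.8 L, T = 260 K.
Step 2 (adiabatic): W = (P₁V₁ − P₂V₂)/(γ−1) = (889.7 − 677.8)/0.4 = 529.9 J.
W_total = -806.1 + 529.9 = -276.2 J.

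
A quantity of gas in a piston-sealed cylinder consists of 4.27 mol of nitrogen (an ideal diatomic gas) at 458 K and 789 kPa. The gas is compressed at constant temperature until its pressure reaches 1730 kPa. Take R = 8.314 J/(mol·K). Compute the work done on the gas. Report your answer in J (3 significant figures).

Isothermal process: W = nRT ln(V₂/V₁) = nRT ln(P₁/P₂).
W = (4.27)(8.314)(458) × ln(789/1730)
  = 16259 × ln(0.4561) = 16259 × -0.7851
W_by_gas = -12765 J; work on gas = −W_by = 12765 J.

W ≈ 12800 J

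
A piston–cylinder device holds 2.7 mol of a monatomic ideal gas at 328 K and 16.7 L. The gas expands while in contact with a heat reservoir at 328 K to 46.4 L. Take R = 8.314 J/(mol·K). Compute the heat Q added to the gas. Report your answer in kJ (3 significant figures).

Q ≈ 7.52 kJ

Isothermal ⇒ ΔU = 0, so Q = W = nRT ln(V₂/V₁).
Q = (2.7)(8.314)(328) ln(46.4/16.7) = 7363 × 1.022 = 7524 J.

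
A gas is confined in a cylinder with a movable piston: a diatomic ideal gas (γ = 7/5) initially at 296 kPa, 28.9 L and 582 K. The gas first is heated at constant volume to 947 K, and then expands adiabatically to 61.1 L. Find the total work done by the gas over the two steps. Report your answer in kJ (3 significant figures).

Step 1 (isochoric): W = 0 (constant volume).
After step 1: P = 481.6 kPa (V unchanged).
Step 2 (adiabatic): W = (P₁V₁ − P₂V₂)/(γ−1) = (13919 − 10317)/0.4 = 9005 J.
W_total = 0 + 9005 = 9005 J.

W_total ≈ 9.01 kJ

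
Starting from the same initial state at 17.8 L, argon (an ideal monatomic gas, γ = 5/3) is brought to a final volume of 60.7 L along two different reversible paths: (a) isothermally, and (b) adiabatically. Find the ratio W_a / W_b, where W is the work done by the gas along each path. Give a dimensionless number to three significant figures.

W_a / W_b ≈ 1.46

Path (a) isothermal: W = P₁V₁ ln(V₂/V₁) → W_a/(P₁V₁) = 1.227.
Path (b) adiabatic: W = P₁V₁(1 − (V₁/V₂)^(γ−1))/(γ−1) → W_b/(P₁V₁) = 0.8379.
W_a / W_b = 1.227 / 0.8379 = 1.464.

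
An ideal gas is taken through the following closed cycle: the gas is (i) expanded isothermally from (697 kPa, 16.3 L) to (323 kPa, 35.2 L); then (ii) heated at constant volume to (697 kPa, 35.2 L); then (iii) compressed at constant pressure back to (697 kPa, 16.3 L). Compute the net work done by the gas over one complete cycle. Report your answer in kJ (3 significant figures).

W_net ≈ -4.43 kJ

Leg (i): W = PᵢVᵢ ln(V_f/Vᵢ) = (11361) ln(35.2/16.3) = 8747 J.
Leg (ii): W = 0.
Leg (iii): W = PΔV = (697)(16.3 − 35.2) = -13173 J.
W_net = 8747 − 13173 = -4427 J.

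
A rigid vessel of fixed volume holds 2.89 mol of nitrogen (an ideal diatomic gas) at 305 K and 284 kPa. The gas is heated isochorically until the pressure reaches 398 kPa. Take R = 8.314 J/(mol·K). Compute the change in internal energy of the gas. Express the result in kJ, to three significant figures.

Constant volume ⇒ W = 0, so Q = ΔU = nCᵥΔT with Cᵥ = 5R/2 = 20.79 J/(mol·K).
At constant V, T₂/T₁ = P₂/P₁ ⇒ ΔT = T₁(P₂/P₁ − 1) = 305·(398/284 − 1) = 122.4 K.
ΔU = (2.89)(20.79)(122.4) = 7354 J.

ΔU ≈ 7.35 kJ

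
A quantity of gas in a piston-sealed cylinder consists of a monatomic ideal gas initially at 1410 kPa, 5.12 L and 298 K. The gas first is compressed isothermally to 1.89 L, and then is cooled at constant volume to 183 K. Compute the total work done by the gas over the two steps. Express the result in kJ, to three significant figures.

Step 1 (isothermal): W = P₁V₁ ln(V₂/V₁) = (7219) ln(1.89/5.12) = -7194 J.
Step 2 (isochoric): W = 0 (constant volume).
W_total = -7194 + 0 = -7194 J.

W_total ≈ -7.19 kJ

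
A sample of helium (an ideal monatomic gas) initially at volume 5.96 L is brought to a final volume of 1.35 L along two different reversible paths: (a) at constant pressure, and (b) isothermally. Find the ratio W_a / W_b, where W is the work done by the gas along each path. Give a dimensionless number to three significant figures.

Path (a) isobaric: W = P₁(V₂ − V₁) → W_a/(P₁V₁) = -0.7735.
Path (b) isothermal: W = P₁V₁ ln(V₂/V₁) → W_b/(P₁V₁) = -1.485.
W_a / W_b = -0.7735 / -1.485 = 0.5209.

W_a / W_b ≈ 0.521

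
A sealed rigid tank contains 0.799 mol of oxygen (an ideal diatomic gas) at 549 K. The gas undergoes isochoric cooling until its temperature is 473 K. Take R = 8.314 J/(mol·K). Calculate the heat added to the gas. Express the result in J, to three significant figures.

Q ≈ -1260 J

Constant volume ⇒ W = 0, so Q = ΔU = nCᵥΔT with Cᵥ = 5R/2 = 20.79 J/(mol·K).
ΔU = (0.799)(20.79)(473 − 549) = -1262 J.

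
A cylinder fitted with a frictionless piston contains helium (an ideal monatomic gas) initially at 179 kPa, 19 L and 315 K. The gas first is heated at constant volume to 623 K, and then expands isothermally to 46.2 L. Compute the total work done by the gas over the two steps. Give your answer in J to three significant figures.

Step 1 (isochoric): W = 0 (constant volume).
After step 1: P = 354 kPa (V unchanged).
Step 2 (isothermal): W = P₁V₁ ln(V₂/V₁) = (6726) ln(46.2/19) = 5977 J.
W_total = 0 + 5977 = 5977 J.

W_total ≈ 5980 J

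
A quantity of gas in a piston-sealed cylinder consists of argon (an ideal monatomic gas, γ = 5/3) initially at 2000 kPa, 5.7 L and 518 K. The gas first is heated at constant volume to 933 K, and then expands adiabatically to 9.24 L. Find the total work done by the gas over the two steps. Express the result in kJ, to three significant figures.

W_total ≈ 8.48 kJ

Step 1 (isochoric): W = 0 (constant volume).
After step 1: P = 3602 kPa (V unchanged).
Step 2 (adiabatic): W = (P₁V₁ − P₂V₂)/(γ−1) = (20533 − 14880)/0.667 = 8480 J.
W_total = 0 + 8480 = 8480 J.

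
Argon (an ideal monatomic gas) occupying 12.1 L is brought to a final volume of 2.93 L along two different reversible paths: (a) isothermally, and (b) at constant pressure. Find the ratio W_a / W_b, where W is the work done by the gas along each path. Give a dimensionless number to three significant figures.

Path (a) isothermal: W = P₁V₁ ln(V₂/V₁) → W_a/(P₁V₁) = -1.418.
Path (b) isobaric: W = P₁(V₂ − V₁) → W_b/(P₁V₁) = -0.7579.
W_a / W_b = -1.418 / -0.7579 = 1.871.

W_a / W_b ≈ 1.87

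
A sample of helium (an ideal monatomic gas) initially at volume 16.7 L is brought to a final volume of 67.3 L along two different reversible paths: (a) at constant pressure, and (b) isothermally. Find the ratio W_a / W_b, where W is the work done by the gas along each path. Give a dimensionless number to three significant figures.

Path (a) isobaric: W = P₁(V₂ − V₁) → W_a/(P₁V₁) = 3.03.
Path (b) isothermal: W = P₁V₁ ln(V₂/V₁) → W_b/(P₁V₁) = 1.394.
W_a / W_b = 3.03 / 1.394 = 2.174.

W_a / W_b ≈ 2.17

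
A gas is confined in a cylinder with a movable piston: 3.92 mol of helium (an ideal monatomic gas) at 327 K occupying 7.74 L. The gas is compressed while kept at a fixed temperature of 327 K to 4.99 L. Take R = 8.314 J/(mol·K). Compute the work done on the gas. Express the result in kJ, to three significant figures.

Isothermal: W = nRT ln(V₂/V₁).
W = (3.92)(8.314)(327) × ln(4.99/7.74)
  = 10657 × -0.439
W_by_gas = -4678 J; work on gas = −W_by = 4678 J.

W ≈ 4.68 kJ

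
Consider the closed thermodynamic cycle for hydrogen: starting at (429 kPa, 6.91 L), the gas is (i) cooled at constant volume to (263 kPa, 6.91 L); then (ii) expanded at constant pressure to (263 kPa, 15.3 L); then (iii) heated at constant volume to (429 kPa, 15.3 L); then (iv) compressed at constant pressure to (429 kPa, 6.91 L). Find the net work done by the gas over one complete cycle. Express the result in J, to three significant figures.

W_net ≈ -1390 J

Constant-volume legs do no work.
W(ii) = (263)(15.3 − 6.91) = 2207 J; W(iv) = (429)(6.91 − 15.3) = -3599 J.
W_net = 2207 − 3599 = -1393 J (the counter-clockwise enclosed area).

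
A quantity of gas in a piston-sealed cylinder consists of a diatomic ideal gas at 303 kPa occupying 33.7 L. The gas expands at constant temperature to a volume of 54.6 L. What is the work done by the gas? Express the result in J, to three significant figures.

Isothermal: W = nRT ln(V₂/V₁) = P₁V₁ ln(V₂/V₁).
P₁V₁ = (303 kPa)(33.7 L) = 10211 J.
W = 10211 × ln(54.6/33.7) = 10211 × 0.4825
W_by_gas = 4927 J.

W ≈ 4930 J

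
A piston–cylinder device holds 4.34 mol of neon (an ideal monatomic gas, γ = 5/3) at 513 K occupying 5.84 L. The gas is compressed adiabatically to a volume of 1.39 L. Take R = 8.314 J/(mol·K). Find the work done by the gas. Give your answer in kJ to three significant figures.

W ≈ -44.5 kJ

Adiabatic: TV^(γ−1) = const with γ = 5/3.
T₂ = T₁ (V₁/V₂)^(γ−1) = 513 × (5.84/1.39)^0.667 = 513 × 2.604 = 1336 K.
W_by = nCᵥ(T₁ − T₂) = (4.34)(12.47)(513 − 1336) = -44529 J.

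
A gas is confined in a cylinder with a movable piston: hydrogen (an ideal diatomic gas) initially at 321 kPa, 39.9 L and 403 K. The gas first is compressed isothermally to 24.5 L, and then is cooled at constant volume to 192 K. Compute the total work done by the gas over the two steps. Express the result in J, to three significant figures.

W_total ≈ -6250 J

Step 1 (isothermal): W = P₁V₁ ln(V₂/V₁) = (12808) ln(24.5/39.9) = -6246 J.
Step 2 (isochoric): W = 0 (constant volume).
W_total = -6246 + 0 = -6246 J.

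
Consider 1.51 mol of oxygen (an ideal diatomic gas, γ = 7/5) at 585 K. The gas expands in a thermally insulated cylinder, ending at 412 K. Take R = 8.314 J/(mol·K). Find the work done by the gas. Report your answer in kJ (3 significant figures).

Adiabatic ⇒ Q = 0, so W_by = −ΔU = nCᵥ(T₁ − T₂).
Cᵥ = 5R/2 = 20.79 J/(mol·K).
W = (1.51)(20.79)(585 − 412) = 5430 J.

W ≈ 5.43 kJ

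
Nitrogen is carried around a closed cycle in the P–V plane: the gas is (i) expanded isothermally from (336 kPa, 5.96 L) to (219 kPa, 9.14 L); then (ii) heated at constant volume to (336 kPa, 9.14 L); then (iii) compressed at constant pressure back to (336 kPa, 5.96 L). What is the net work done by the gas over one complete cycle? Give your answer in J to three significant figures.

W_net ≈ -212 J

Leg (i): W = PᵢVᵢ ln(V_f/Vᵢ) = (2003) ln(9.14/5.96) = 856.3 J.
Leg (ii): W = 0.
Leg (iii): W = PΔV = (336)(5.96 − 9.14) = -1068 J.
W_net = 856.3 − 1068 = -212.2 J.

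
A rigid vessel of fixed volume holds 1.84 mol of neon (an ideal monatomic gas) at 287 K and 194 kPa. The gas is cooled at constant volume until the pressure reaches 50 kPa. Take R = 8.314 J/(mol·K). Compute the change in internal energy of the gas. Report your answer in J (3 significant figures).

ΔU ≈ -4890 J

Constant volume ⇒ W = 0, so Q = ΔU = nCᵥΔT with Cᵥ = 3R/2 = 12.47 J/(mol·K).
At constant V, T₂/T₁ = P₂/P₁ ⇒ ΔT = T₁(P₂/P₁ − 1) = 287·(50/194 − 1) = -213 K.
ΔU = (1.84)(12.47)(-213) = -4888 J.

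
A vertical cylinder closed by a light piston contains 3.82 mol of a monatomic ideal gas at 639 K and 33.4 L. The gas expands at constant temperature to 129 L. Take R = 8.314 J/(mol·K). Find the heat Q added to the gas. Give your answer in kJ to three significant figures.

Q ≈ 27.4 kJ

Isothermal ⇒ ΔU = 0, so Q = W = nRT ln(V₂/V₁).
Q = (3.82)(8.314)(639) ln(129/33.4) = 20294 × 1.351 = 27423 J.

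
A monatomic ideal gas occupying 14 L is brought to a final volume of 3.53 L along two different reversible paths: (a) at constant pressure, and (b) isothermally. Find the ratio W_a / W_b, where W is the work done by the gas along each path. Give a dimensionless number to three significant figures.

Path (a) isobaric: W = P₁(V₂ − V₁) → W_a/(P₁V₁) = -0.7479.
Path (b) isothermal: W = P₁V₁ ln(V₂/V₁) → W_b/(P₁V₁) = -1.378.
W_a / W_b = -0.7479 / -1.378 = 0.5428.

W_a / W_b ≈ 0.543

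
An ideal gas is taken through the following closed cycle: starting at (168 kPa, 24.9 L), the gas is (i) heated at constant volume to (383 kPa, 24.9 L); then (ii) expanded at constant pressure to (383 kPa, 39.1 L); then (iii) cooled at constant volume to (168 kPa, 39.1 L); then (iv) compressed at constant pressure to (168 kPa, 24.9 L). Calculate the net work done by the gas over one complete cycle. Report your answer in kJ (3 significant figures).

W_net ≈ 3.05 kJ

Constant-volume legs do no work.
W(ii) = (383)(39.1 − 24.9) = 5439 J; W(iv) = (168)(24.9 − 39.1) = -2386 J.
W_net = 5439 − 2386 = 3053 J (the clockwise enclosed area).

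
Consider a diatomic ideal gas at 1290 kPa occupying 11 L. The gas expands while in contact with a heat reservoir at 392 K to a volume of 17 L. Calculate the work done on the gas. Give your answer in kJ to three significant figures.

W ≈ -6.18 kJ

Isothermal: W = nRT ln(V₂/V₁) = P₁V₁ ln(V₂/V₁).
P₁V₁ = (1290 kPa)(11 L) = 14190 J.
W = 14190 × ln(17/11) = 14190 × 0.4353
W_by_gas = 6177 J; work on gas = −W_by = -6177 J.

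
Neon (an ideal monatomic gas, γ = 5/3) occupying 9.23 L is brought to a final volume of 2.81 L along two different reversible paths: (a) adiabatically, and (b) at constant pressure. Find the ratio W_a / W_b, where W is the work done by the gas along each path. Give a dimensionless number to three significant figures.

Path (a) adiabatic: W = P₁V₁(1 − (V₁/V₂)^(γ−1))/(γ−1) → W_a/(P₁V₁) = -1.815.
Path (b) isobaric: W = P₁(V₂ − V₁) → W_b/(P₁V₁) = -0.6956.
W_a / W_b = -1.815 / -0.6956 = 2.609.

W_a / W_b ≈ 2.61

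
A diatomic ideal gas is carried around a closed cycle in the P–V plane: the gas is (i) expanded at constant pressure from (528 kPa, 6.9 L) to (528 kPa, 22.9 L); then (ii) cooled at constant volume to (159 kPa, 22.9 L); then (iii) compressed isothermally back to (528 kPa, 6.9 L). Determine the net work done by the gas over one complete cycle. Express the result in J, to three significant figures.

Leg (i): W = PΔV = (528)(22.9 − 6.9) = 8448 J.
Leg (ii): W = 0.
Leg (iii): W = PᵢVᵢ ln(V_f/Vᵢ) = (3641) ln(6.9/22.9) = -4368 J.
W_net = 8448 − 4368 = 4080 J.

W_net ≈ 4080 J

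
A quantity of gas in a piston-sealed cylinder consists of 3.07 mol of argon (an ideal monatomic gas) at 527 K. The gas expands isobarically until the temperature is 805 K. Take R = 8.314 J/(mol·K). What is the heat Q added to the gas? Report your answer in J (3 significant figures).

Isobaric: W = nRΔT = (3.07)(8.314)(278) = 7096 J.
ΔU = nCᵥΔT with Cᵥ = 3R/2: ΔU = (3.07)(12.47)(278) = 10643 J.
Q = ΔU + W = 10643 + 7096 = 17739 J.

Q ≈ 17700 J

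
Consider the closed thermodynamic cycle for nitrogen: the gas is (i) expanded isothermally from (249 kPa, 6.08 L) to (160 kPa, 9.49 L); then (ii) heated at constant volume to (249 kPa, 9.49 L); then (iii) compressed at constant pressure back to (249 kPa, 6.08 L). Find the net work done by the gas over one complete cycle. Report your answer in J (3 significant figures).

W_net ≈ -175 J

Leg (i): W = PᵢVᵢ ln(V_f/Vᵢ) = (1514) ln(9.49/6.08) = 674 J.
Leg (ii): W = 0.
Leg (iii): W = PΔV = (249)(6.08 − 9.49) = -849.1 J.
W_net = 674 − 849.1 = -175 J.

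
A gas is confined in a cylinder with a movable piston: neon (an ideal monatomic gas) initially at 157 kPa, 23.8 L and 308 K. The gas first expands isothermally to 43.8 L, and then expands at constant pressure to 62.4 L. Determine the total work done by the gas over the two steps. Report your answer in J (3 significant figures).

Step 1 (isothermal): W = P₁V₁ ln(V₂/V₁) = (3737) ln(43.8/23.8) = 2279 J.
After step 1: P = 85.31 kPa, V = 43.8 L, T = 308 K.
Step 2 (isobaric): W = PΔV = (85.31 kPa)(62.4 − 43.8 L) = 1587 J.
W_total = 2279 + 1587 = 3866 J.

W_total ≈ 3870 J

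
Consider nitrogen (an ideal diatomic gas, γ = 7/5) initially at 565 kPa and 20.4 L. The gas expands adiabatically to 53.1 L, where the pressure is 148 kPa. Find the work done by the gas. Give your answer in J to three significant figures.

Adiabatic: W = (P₁V₁ − P₂V₂)/(γ − 1) with γ = 7/5.
P₁V₁ = 11526 J, P₂V₂ = 7859 J.
W = (11526 − 7859) / 0.4 = 9168 J.

W ≈ 9170 J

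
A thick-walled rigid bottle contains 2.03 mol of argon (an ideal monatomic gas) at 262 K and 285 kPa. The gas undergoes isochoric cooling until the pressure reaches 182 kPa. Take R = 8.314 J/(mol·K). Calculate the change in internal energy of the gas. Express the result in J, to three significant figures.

Constant volume ⇒ W = 0, so Q = ΔU = nCᵥΔT with Cᵥ = 3R/2 = 12.47 J/(mol·K).
At constant V, T₂/T₁ = P₂/P₁ ⇒ ΔT = T₁(P₂/P₁ − 1) = 262·(182/285 − 1) = -94.69 K.
ΔU = (2.03)(12.47)(-94.69) = -2397 J.

ΔU ≈ -2400 J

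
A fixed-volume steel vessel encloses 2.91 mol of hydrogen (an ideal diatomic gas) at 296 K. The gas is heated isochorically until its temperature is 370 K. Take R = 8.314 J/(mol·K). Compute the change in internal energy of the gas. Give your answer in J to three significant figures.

Constant volume ⇒ W = 0, so Q = ΔU = nCᵥΔT with Cᵥ = 5R/2 = 20.79 J/(mol·K).
ΔU = (2.91)(20.79)(370 − 296) = 4476 J.

ΔU ≈ 4480 J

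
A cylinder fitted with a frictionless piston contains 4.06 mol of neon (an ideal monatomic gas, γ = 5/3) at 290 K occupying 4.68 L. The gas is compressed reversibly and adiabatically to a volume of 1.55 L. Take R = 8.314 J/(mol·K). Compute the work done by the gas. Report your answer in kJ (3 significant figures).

W ≈ -16.0 kJ

Adiabatic: TV^(γ−1) = const with γ = 5/3.
T₂ = T₁ (V₁/V₂)^(γ−1) = 290 × (4.68/1.55)^0.667 = 290 × 2.089 = 605.8 K.
W_by = nCᵥ(T₁ − T₂) = (4.06)(12.47)(290 − 605.8) = -15990 J.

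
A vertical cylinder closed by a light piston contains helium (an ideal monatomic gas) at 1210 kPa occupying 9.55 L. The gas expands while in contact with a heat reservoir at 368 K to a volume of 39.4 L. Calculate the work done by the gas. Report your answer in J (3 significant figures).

Isothermal: W = nRT ln(V₂/V₁) = P₁V₁ ln(V₂/V₁).
P₁V₁ = (1210 kPa)(9.55 L) = 11556 J.
W = 11556 × ln(39.4/9.55) = 11556 × 1.417
W_by_gas = 16377 J.

W ≈ 16400 J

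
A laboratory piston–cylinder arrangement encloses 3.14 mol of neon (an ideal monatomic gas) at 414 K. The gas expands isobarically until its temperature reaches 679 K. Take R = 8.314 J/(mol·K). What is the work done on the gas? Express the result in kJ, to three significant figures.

Isobaric: W = P ΔV = nR ΔT.
W = (3.14)(8.314)(679 − 414) = 6918 J.
Work on gas = −W_by = -6918 J.

W ≈ -6.92 kJ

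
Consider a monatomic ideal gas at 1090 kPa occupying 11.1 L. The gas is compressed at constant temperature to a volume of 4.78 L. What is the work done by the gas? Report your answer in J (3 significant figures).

Isothermal: W = nRT ln(V₂/V₁) = P₁V₁ ln(V₂/V₁).
P₁V₁ = (1090 kPa)(11.1 L) = 12099 J.
W = 12099 × ln(4.78/11.1) = 12099 × -0.8425
W_by_gas = -10193 J.

W ≈ -10200 J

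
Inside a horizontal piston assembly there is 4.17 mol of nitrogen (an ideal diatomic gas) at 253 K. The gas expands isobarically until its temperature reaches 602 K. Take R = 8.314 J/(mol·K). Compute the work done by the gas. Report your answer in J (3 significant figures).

W ≈ 12100 J

Isobaric: W = P ΔV = nR ΔT.
W = (4.17)(8.314)(602 − 253) = 12100 J.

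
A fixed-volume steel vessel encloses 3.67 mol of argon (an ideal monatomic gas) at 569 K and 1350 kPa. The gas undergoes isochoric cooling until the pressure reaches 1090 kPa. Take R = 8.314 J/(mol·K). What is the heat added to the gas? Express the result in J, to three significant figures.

Constant volume ⇒ W = 0, so Q = ΔU = nCᵥΔT with Cᵥ = 3R/2 = 12.47 J/(mol·K).
At constant V, T₂/T₁ = P₂/P₁ ⇒ ΔT = T₁(P₂/P₁ − 1) = 569·(1090/1350 − 1) = -109.6 K.
ΔU = (3.67)(12.47)(-109.6) = -5016 J.

Q ≈ -5020 J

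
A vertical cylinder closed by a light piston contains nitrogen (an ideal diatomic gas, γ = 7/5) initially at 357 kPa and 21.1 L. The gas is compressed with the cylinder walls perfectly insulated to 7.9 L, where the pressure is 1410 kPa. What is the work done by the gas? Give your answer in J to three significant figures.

Adiabatic: W = (P₁V₁ − P₂V₂)/(γ − 1) with γ = 7/5.
P₁V₁ = 7533 J, P₂V₂ = 11139 J.
W = (7533 − 11139) / 0.4 = -9016 J.

W ≈ -9020 J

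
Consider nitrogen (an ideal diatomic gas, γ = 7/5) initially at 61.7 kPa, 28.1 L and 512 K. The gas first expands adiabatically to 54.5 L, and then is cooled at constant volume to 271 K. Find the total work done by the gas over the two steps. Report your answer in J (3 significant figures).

W_total ≈ 1010 J

Step 1 (adiabatic): W = (P₁V₁ − P₂V₂)/(γ−1) = (1734 − 1330)/0.4 = 1009 J.
Step 2 (isochoric): W = 0 (constant volume).
W_total = 1009 + 0 = 1009 J.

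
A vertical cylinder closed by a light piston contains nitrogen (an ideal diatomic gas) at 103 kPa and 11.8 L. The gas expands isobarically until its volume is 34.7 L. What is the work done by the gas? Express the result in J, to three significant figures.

Isobaric: W = P ΔV.
W = (103 kPa)(34.7 − 11.8 L) = (103)(22.9) = 2359 J.

W ≈ 2360 J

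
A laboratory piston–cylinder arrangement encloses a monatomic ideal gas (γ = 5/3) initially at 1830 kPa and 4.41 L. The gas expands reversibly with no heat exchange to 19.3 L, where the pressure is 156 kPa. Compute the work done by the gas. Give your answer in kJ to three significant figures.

W ≈ 7.59 kJ

Adiabatic: W = (P₁V₁ − P₂V₂)/(γ − 1) with γ = 5/3.
P₁V₁ = 8070 J, P₂V₂ = 3011 J.
W = (8070 − 3011) / 0.6667 = 7589 J.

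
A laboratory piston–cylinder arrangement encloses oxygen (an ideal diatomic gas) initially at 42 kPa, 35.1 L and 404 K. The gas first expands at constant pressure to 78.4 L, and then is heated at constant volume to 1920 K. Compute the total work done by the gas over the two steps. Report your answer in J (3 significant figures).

Step 1 (isobaric): W = PΔV = (42 kPa)(78.4 − 35.1 L) = 1819 J.
Step 2 (isochoric): W = 0 (constant volume).
W_total = 1819 + 0 = 1819 J.

W_total ≈ 1820 J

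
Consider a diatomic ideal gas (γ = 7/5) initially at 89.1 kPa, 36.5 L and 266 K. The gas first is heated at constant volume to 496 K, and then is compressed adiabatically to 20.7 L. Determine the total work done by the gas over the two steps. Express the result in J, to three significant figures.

Step 1 (isochoric): W = 0 (constant volume).
After step 1: P = 166.1 kPa (V unchanged).
Step 2 (adiabatic): W = (P₁V₁ − P₂V₂)/(γ−1) = (6064 − 7609)/0.4 = -3861 J.
W_total = 0 − 3861 = -3861 J.

W_total ≈ -3860 J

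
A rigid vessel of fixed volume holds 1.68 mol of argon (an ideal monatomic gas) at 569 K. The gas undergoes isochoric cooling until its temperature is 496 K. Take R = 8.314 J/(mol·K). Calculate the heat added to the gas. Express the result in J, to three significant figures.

Constant volume ⇒ W = 0, so Q = ΔU = nCᵥΔT with Cᵥ = 3R/2 = 12.47 J/(mol·K).
ΔU = (1.68)(12.47)(496 − 569) = -1529 J.

Q ≈ -1530 J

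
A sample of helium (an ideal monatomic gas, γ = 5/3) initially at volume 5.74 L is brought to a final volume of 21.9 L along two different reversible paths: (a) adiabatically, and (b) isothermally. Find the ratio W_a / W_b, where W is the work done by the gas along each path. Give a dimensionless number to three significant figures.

Path (a) adiabatic: W = P₁V₁(1 − (V₁/V₂)^(γ−1))/(γ−1) → W_a/(P₁V₁) = 0.8857.
Path (b) isothermal: W = P₁V₁ ln(V₂/V₁) → W_b/(P₁V₁) = 1.339.
W_a / W_b = 0.8857 / 1.339 = 0.6614.

W_a / W_b ≈ 0.661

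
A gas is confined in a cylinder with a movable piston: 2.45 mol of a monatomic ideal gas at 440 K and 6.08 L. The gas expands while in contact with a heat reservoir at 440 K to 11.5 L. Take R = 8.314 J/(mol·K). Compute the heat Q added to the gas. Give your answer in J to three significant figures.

Isothermal ⇒ ΔU = 0, so Q = W = nRT ln(V₂/V₁).
Q = (2.45)(8.314)(440) ln(11.5/6.08) = 8962 × 0.6373 = 5712 J.

Q ≈ 5710 J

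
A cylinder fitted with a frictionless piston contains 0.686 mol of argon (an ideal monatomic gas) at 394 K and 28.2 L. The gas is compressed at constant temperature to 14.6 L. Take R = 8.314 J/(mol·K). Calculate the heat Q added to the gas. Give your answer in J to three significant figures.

Isothermal ⇒ ΔU = 0, so Q = W = nRT ln(V₂/V₁).
Q = (0.686)(8.314)(394) ln(14.6/28.2) = 2247 × -0.6583 = -1479 J.

Q ≈ -1480 J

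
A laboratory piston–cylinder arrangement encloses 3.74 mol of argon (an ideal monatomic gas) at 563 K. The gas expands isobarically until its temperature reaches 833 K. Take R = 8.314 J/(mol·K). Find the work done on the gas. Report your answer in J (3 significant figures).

W ≈ -8400 J

Isobaric: W = P ΔV = nR ΔT.
W = (3.74)(8.314)(833 − 563) = 8395 J.
Work on gas = −W_by = -8395 J.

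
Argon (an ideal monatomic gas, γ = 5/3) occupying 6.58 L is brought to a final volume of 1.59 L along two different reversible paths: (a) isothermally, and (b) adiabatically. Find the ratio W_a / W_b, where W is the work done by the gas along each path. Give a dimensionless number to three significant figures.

W_a / W_b ≈ 0.600

Path (a) isothermal: W = P₁V₁ ln(V₂/V₁) → W_a/(P₁V₁) = -1.42.
Path (b) adiabatic: W = P₁V₁(1 − (V₁/V₂)^(γ−1))/(γ−1) → W_b/(P₁V₁) = -2.366.
W_a / W_b = -1.42 / -2.366 = 0.6002.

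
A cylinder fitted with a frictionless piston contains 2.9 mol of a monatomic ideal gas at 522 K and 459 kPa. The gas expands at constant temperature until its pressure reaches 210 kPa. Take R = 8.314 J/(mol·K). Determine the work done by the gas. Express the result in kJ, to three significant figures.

W ≈ 9.84 kJ

Isothermal process: W = nRT ln(V₂/V₁) = nRT ln(P₁/P₂).
W = (2.9)(8.314)(522) × ln(459/210)
  = 12586 × ln(2.186) = 12586 × 0.7819
W_by_gas = 9841 J.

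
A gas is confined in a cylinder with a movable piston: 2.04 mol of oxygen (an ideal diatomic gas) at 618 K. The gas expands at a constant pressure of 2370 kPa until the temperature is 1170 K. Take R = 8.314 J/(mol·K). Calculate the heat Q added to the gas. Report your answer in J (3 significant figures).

Isobaric: W = nRΔT = (2.04)(8.314)(552) = 9362 J.
ΔU = nCᵥΔT with Cᵥ = 5R/2: ΔU = (2.04)(20.79)(552) = 23406 J.
Q = ΔU + W = 23406 + 9362 = 32768 J.

Q ≈ 32800 J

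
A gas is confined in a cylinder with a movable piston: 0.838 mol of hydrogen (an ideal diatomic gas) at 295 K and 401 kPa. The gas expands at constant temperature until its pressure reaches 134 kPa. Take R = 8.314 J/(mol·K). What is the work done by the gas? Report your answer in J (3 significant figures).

Isothermal process: W = nRT ln(V₂/V₁) = nRT ln(P₁/P₂).
W = (0.838)(8.314)(295) × ln(401/134)
  = 2055 × ln(2.993) = 2055 × 1.096
W_by_gas = 2253 J.

W ≈ 2250 J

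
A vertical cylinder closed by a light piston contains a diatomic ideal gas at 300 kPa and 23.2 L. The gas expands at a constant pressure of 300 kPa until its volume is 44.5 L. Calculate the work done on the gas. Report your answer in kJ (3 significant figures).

W ≈ -6.39 kJ

Isobaric: W = P ΔV.
W = (300 kPa)(44.5 − 23.2 L) = (300)(21.3) = 6390 J.
Work on gas = −W_by = -6390 J.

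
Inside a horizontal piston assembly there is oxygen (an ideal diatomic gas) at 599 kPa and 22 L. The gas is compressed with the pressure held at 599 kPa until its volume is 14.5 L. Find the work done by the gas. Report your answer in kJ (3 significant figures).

Isobaric: W = P ΔV.
W = (599 kPa)(14.5 − 22 L) = (599)(-7.5) = -4492 J.

W ≈ -4.49 kJ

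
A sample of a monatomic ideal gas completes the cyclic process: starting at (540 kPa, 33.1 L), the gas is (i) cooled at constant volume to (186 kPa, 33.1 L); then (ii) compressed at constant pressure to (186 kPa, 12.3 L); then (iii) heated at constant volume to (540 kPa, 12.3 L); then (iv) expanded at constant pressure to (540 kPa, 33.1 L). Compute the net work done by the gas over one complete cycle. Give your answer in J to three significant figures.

Constant-volume legs do no work.
W(ii) = (186)(12.3 − 33.1) = -3869 J; W(iv) = (540)(33.1 − 12.3) = 11232 J.
W_net = -3869 + 11232 = 7363 J (the clockwise enclosed area).

W_net ≈ 7360 J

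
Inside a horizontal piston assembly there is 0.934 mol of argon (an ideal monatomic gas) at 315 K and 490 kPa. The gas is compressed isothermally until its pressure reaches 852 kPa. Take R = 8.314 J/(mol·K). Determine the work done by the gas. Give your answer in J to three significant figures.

W ≈ -1350 J

Isothermal process: W = nRT ln(V₂/V₁) = nRT ln(P₁/P₂).
W = (0.934)(8.314)(315) × ln(490/852)
  = 2446 × ln(0.5751) = 2446 × -0.5532
W_by_gas = -1353 J.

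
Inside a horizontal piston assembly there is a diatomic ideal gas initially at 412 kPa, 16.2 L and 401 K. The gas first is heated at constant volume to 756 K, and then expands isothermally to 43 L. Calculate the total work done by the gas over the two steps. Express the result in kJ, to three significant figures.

Step 1 (isochoric): W = 0 (constant volume).
After step 1: P = 776.7 kPa (V unchanged).
Step 2 (isothermal): W = P₁V₁ ln(V₂/V₁) = (12583) ln(43/16.2) = 12284 J.
W_total = 0 + 12284 = 12284 J.

W_total ≈ 12.3 kJ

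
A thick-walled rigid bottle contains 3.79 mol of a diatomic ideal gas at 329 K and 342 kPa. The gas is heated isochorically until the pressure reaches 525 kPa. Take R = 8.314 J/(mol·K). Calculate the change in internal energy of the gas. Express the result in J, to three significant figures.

Constant volume ⇒ W = 0, so Q = ΔU = nCᵥΔT with Cᵥ = 5R/2 = 20.79 J/(mol·K).
At constant V, T₂/T₁ = P₂/P₁ ⇒ ΔT = T₁(P₂/P₁ − 1) = 329·(525/342 − 1) = 176 K.
ΔU = (3.79)(20.79)(176) = 13868 J.

ΔU ≈ 13900 J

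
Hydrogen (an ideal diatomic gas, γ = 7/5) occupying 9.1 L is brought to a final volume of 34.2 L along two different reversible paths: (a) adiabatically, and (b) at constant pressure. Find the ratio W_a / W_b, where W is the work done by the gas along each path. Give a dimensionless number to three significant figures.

Path (a) adiabatic: W = P₁V₁(1 − (V₁/V₂)^(γ−1))/(γ−1) → W_a/(P₁V₁) = 1.028.
Path (b) isobaric: W = P₁(V₂ − V₁) → W_b/(P₁V₁) = 2.758.
W_a / W_b = 1.028 / 2.758 = 0.3727.

W_a / W_b ≈ 0.373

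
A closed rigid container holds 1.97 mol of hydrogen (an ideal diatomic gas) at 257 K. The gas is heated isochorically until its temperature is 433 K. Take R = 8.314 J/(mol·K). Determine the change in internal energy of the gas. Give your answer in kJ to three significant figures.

Constant volume ⇒ W = 0, so Q = ΔU = nCᵥΔT with Cᵥ = 5R/2 = 20.79 J/(mol·K).
ΔU = (1.97)(20.79)(433 − 257) = 7207 J.

ΔU ≈ 7.21 kJ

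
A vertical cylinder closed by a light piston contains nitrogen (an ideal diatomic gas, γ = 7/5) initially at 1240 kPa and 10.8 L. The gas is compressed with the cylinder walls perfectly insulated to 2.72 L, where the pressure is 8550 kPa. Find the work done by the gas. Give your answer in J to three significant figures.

Adiabatic: W = (P₁V₁ − P₂V₂)/(γ − 1) with γ = 7/5.
P₁V₁ = 13392 J, P₂V₂ = 23256 J.
W = (13392 − 23256) / 0.4 = -24660 J.

W ≈ -24700 J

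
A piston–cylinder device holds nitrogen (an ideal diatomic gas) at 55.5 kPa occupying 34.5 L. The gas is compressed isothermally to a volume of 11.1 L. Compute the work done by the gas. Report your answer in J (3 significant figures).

W ≈ -2170 J

Isothermal: W = nRT ln(V₂/V₁) = P₁V₁ ln(V₂/V₁).
P₁V₁ = (55.5 kPa)(34.5 L) = 1915 J.
W = 1915 × ln(11.1/34.5) = 1915 × -1.134
W_by_gas = -2171 J.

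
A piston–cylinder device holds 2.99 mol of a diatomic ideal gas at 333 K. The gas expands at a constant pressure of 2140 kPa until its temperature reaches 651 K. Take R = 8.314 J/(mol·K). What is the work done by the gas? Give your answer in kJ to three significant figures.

Isobaric: W = P ΔV = nR ΔT.
W = (2.99)(8.314)(651 − 333) = 7905 J.

W ≈ 7.91 kJ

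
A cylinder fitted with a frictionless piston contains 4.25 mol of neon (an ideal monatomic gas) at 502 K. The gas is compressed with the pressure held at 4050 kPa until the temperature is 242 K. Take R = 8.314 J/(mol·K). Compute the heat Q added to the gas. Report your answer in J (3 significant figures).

Isobaric: W = nRΔT = (4.25)(8.314)(-260) = -9187 J.
ΔU = nCᵥΔT with Cᵥ = 3R/2: ΔU = (4.25)(12.47)(-260) = -13780 J.
Q = ΔU + W = -13780 − 9187 = -22967 J.

Q ≈ -23000 J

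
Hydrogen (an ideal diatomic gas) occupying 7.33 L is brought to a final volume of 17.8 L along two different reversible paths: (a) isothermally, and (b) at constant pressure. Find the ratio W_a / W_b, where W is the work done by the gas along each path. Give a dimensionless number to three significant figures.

W_a / W_b ≈ 0.621

Path (a) isothermal: W = P₁V₁ ln(V₂/V₁) → W_a/(P₁V₁) = 0.8872.
Path (b) isobaric: W = P₁(V₂ − V₁) → W_b/(P₁V₁) = 1.428.
W_a / W_b = 0.8872 / 1.428 = 0.6211.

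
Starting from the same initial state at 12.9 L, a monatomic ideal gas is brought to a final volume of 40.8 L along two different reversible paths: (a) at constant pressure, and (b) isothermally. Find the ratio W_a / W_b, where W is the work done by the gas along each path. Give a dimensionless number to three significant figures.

Path (a) isobaric: W = P₁(V₂ − V₁) → W_a/(P₁V₁) = 2.163.
Path (b) isothermal: W = P₁V₁ ln(V₂/V₁) → W_b/(P₁V₁) = 1.151.
W_a / W_b = 2.163 / 1.151 = 1.878.

W_a / W_b ≈ 1.88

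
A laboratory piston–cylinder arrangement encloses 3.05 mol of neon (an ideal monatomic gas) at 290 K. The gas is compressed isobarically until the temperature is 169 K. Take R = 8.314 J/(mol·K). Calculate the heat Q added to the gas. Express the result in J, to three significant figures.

Isobaric: W = nRΔT = (3.05)(8.314)(-121) = -3068 J.
ΔU = nCᵥΔT with Cᵥ = 3R/2: ΔU = (3.05)(12.47)(-121) = -4602 J.
Q = ΔU + W = -4602 − 3068 = -7671 J.

Q ≈ -7670 J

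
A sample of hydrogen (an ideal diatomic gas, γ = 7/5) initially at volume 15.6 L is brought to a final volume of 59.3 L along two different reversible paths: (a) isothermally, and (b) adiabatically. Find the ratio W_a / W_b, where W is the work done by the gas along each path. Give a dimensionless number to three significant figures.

W_a / W_b ≈ 1.29

Path (a) isothermal: W = P₁V₁ ln(V₂/V₁) → W_a/(P₁V₁) = 1.335.
Path (b) adiabatic: W = P₁V₁(1 − (V₁/V₂)^(γ−1))/(γ−1) → W_b/(P₁V₁) = 1.035.
W_a / W_b = 1.335 / 1.035 = 1.291.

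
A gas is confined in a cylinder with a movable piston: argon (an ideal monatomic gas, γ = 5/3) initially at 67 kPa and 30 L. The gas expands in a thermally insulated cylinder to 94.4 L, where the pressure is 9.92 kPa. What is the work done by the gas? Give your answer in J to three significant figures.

W ≈ 1610 J

Adiabatic: W = (P₁V₁ − P₂V₂)/(γ − 1) with γ = 5/3.
P₁V₁ = 2010 J, P₂V₂ = 936.4 J.
W = (2010 − 936.4) / 0.6667 = 1610 J.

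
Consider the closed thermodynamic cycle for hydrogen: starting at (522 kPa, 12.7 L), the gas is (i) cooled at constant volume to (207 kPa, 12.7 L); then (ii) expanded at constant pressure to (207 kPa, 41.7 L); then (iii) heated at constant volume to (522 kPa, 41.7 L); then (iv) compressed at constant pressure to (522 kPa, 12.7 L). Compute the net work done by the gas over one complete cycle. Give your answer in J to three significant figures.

W_net ≈ -9140 J

Constant-volume legs do no work.
W(ii) = (207)(41.7 − 12.7) = 6003 J; W(iv) = (522)(12.7 − 41.7) = -15138 J.
W_net = 6003 − 15138 = -9135 J (the counter-clockwise enclosed area).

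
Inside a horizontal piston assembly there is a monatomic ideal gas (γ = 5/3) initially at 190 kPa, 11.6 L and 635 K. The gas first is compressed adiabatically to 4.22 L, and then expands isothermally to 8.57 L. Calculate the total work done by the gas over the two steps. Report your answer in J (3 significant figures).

W_total ≈ -117 J

Step 1 (adiabatic): W = (P₁V₁ − P₂V₂)/(γ−1) = (2204 − 4325)/0.667 = -3181 J.
After step 1: P = 1025 kPa, V = 4.22 L, T = 1246 K.
Step 2 (isothermal): W = P₁V₁ ln(V₂/V₁) = (4325) ln(8.57/4.22) = 3064 J.
W_total = -3181 + 3064 = -117.4 J.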